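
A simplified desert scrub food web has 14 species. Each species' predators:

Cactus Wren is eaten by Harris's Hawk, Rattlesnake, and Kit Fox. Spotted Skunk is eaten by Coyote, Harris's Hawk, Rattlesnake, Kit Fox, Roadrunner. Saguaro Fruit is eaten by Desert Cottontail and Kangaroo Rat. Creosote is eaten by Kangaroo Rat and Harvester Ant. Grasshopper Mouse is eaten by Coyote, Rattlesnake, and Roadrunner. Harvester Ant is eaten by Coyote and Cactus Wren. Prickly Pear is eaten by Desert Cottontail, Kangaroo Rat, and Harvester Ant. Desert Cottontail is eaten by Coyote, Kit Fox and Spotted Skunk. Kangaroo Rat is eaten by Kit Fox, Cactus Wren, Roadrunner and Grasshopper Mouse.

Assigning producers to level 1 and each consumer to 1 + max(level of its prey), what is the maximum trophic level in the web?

Producers (level 1): Prickly Pear, Creosote, Saguaro Fruit.
Prickly Pear → Kangaroo Rat → Cactus Wren → Kit Fox gives Kit Fox level 4.
No species has a prey at level 4, so no species reaches level 5.

4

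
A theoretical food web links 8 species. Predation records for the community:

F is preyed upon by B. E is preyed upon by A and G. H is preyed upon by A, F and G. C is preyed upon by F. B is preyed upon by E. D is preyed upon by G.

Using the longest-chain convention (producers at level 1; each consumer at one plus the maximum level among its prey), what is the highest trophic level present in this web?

5

Producers (level 1): C, H, D.
C → F → B → E → A gives A level 5.
No species has a prey at level 5, so no species reaches level 6.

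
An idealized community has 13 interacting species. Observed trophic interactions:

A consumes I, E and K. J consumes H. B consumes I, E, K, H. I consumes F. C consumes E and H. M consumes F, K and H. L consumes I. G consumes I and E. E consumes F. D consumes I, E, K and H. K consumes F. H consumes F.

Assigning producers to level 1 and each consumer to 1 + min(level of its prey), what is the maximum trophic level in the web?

Producers (level 1): F.
Following each consumer down to its lowest-level prey: F → E → A (levels 1 through 3).
All prey of A (E 2, K 2, I 2) are at level 2 or above, so A is at level 1 + 2 = 3.
Every consumer has at least one prey at level 2 or below, so none exceeds level 3.

3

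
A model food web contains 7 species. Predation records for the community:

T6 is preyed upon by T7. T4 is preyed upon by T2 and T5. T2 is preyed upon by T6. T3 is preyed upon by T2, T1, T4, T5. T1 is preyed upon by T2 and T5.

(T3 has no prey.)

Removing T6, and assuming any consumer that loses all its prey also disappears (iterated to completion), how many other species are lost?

Remove T6.
Round 1: T7 (all prey gone) → extinct.
No further losses. Total secondary extinctions: 1.

1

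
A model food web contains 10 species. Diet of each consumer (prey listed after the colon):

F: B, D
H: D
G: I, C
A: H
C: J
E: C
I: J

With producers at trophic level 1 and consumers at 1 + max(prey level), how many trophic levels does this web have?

Producers (level 1): B, D, J.
J → I → G gives G level 3.
No species has a prey at level 3, so no species reaches level 4.

3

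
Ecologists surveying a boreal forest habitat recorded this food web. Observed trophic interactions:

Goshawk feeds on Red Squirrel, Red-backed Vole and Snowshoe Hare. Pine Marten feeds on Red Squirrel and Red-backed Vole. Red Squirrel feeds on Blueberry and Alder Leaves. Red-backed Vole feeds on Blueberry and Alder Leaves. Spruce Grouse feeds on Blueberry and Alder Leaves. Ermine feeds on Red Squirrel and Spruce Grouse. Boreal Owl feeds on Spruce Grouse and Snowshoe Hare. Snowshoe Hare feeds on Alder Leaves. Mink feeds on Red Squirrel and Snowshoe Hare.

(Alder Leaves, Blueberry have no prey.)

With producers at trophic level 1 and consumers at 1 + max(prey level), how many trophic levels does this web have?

Producers (level 1): Alder Leaves, Blueberry.
Alder Leaves → Spruce Grouse → Boreal Owl gives Boreal Owl level 3.
No species has a prey at level 3, so no species reaches level 4.

3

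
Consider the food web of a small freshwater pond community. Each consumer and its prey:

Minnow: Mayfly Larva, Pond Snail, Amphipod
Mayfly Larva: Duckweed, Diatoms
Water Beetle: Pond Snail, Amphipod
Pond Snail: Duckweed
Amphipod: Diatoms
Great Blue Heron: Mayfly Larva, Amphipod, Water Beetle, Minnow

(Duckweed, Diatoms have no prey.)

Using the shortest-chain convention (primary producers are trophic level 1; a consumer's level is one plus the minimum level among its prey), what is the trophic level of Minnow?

Trophic level 3

Duckweed is a producer → level 1.
Mayfly Larva eats Duckweed → level 2.
Minnow eats Mayfly Larva → level 3.
No prey of Minnow is below level 2, so 3 is the minimum.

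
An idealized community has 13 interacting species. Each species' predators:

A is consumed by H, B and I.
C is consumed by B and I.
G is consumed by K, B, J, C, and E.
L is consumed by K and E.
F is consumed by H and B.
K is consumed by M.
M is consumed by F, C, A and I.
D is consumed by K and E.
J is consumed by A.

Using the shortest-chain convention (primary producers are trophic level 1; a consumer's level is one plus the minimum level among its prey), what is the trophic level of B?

G is a producer → level 1.
B eats G → level 2.

Trophic level 2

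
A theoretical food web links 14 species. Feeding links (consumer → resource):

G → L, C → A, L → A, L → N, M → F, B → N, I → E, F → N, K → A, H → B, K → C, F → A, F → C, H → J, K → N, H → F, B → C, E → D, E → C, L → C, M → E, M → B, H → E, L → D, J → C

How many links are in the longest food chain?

One longest chain: A → C → L → G.
It has 4 species and 3 links.

3 links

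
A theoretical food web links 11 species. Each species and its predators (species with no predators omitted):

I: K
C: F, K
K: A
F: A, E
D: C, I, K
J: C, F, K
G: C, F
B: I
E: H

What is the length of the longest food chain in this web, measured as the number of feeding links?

4 links

One longest chain: G → C → F → E → H.
It has 5 species and 4 links.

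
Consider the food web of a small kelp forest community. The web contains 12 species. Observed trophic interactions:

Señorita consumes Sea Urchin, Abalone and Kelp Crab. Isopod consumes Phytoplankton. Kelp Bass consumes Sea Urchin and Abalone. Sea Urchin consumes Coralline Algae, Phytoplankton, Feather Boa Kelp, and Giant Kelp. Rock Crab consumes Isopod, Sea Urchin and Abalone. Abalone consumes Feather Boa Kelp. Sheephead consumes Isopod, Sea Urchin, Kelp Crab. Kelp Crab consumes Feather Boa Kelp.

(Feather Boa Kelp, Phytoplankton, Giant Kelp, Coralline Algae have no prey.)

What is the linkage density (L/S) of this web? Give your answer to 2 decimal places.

There are L = 18 links among S = 12 species.
L/S = 18/12 = 1.5000 ≈ 1.50.

L/S = 1.50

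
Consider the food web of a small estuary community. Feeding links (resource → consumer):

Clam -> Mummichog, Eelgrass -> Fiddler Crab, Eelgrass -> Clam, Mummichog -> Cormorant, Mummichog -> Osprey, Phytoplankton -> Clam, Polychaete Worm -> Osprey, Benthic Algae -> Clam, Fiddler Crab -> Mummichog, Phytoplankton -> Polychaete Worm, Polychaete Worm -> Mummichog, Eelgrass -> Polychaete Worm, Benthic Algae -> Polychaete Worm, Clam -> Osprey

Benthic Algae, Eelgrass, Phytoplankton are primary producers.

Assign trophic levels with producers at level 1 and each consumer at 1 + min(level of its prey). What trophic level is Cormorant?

Eelgrass is a producer → level 1.
Fiddler Crab eats Eelgrass → level 2.
Mummichog eats Fiddler Crab → level 3.
Cormorant eats Mummichog → level 4.
No prey of Cormorant is below level 3, so 4 is the minimum.

Trophic level 4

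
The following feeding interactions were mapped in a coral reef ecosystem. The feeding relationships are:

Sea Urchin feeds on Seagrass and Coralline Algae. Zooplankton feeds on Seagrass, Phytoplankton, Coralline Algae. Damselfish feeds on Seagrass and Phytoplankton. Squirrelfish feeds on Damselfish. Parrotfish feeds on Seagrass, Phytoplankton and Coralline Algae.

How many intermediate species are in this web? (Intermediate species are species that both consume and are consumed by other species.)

Intermediate species (has both prey and predators): Damselfish.
Count: 1.

1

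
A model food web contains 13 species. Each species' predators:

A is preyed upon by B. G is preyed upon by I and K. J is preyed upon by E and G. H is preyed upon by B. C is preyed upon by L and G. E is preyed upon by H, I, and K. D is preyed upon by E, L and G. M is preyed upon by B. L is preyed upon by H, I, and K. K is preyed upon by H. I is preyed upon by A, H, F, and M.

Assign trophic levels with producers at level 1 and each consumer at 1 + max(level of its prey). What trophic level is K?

C is a producer → level 1.
L eats C (level 1); other prey at levels: D 1 → level 2.
K eats L (level 2); other prey at levels: E 2, G 2 → level 3.

Trophic level 3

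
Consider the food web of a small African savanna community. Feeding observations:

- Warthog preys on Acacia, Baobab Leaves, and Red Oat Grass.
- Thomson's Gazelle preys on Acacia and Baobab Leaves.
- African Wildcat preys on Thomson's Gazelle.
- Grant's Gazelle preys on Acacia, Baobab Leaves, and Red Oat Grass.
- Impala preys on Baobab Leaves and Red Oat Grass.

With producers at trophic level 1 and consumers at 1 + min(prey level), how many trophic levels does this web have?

3

Producers (level 1): Red Oat Grass, Acacia, Baobab Leaves.
Following each consumer down to its lowest-level prey: Acacia → Thomson's Gazelle → African Wildcat (levels 1 through 3).
All prey of African Wildcat (Thomson's Gazelle 2) are at level 2 or above, so African Wildcat is at level 1 + 2 = 3.
Every consumer has at least one prey at level 2 or below, so none exceeds level 3.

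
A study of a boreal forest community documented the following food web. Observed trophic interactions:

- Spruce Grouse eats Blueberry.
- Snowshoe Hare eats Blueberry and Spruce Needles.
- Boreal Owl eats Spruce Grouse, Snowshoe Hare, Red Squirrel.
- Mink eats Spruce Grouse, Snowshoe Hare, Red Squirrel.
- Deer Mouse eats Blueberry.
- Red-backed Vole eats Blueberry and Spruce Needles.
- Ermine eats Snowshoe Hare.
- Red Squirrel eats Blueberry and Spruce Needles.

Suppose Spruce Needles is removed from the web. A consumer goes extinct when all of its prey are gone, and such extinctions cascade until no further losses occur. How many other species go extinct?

0

Remove Spruce Needles.
Every predator of it retains at least one other prey: Red-backed Vole still has Blueberry; Red Squirrel still has Blueberry; Snowshoe Hare still has Blueberry.
No consumer loses all prey, so no secondary extinctions occur.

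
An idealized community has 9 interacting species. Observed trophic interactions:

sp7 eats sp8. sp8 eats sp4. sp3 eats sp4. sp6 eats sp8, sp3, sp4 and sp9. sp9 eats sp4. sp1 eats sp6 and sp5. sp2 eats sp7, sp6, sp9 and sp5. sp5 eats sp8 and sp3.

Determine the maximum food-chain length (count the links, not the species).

3 links

One longest chain: sp4 → sp9 → sp6 → sp1.
It has 4 species and 3 links.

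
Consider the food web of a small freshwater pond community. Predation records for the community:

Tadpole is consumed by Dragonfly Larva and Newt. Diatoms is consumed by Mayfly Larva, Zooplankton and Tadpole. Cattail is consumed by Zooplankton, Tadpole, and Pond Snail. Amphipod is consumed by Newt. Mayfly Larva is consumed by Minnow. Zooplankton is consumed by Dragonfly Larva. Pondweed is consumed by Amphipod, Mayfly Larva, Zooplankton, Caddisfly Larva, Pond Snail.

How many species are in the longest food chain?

One longest chain: Pondweed → Amphipod → Newt.
It has 3 species and 2 links.

3 species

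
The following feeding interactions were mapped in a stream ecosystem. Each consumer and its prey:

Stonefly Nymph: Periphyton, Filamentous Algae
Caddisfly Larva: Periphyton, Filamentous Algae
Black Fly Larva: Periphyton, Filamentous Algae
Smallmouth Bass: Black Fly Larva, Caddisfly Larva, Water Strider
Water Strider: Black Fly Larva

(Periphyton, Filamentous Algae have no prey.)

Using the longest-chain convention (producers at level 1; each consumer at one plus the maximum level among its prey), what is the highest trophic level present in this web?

Producers (level 1): Periphyton, Filamentous Algae.
Periphyton → Black Fly Larva → Water Strider → Smallmouth Bass gives Smallmouth Bass level 4.
No species has a prey at level 4, so no species reaches level 5.

4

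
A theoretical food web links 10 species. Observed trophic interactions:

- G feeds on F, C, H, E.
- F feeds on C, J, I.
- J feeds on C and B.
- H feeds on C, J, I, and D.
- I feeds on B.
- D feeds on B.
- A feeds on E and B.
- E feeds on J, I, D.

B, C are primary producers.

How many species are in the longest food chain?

4 species

One longest chain: B → D → E → A.
It has 4 species and 3 links.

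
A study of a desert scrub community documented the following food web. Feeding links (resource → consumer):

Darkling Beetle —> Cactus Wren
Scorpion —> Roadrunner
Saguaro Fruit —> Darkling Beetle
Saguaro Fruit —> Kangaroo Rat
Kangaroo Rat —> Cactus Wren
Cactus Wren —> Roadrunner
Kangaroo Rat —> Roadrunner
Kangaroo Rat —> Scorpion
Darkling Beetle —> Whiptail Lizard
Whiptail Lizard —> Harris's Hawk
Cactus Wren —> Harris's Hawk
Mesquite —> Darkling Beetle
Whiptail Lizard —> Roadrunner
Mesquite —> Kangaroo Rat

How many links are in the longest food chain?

3 links

One longest chain: Mesquite → Kangaroo Rat → Cactus Wren → Harris's Hawk.
It has 4 species and 3 links.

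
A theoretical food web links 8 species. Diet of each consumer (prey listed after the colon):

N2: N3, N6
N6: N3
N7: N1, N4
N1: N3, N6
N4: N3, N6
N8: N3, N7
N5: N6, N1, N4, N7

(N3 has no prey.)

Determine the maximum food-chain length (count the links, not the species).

4 links

One longest chain: N3 → N6 → N1 → N7 → N8.
It has 5 species and 4 links.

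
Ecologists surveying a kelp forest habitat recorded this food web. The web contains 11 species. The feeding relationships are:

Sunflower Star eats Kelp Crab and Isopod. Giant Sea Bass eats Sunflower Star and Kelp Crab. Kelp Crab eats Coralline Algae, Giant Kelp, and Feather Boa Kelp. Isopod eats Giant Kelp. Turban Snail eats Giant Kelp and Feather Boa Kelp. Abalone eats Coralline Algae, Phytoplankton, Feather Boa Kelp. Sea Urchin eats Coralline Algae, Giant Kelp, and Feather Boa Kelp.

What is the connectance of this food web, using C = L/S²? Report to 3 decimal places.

C = 0.132

The web has S = 11 species and L = 16 feeding links.
C = L / S² = 16 / 121 = 0.1322 ≈ 0.132.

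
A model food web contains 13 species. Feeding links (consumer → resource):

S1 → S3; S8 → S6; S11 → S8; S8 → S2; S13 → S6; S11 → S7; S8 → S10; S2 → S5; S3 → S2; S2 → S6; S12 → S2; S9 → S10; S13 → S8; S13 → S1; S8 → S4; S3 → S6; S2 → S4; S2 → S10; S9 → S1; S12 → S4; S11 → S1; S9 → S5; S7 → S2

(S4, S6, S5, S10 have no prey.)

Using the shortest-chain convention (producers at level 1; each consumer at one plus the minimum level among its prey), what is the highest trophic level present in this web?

Producers (level 1): S4, S6, S5, S10.
Following each consumer down to its lowest-level prey: S4 → S8 → S11 (levels 1 through 3).
All prey of S11 (S8 2, S1 3, S7 3) are at level 2 or above, so S11 is at level 1 + 2 = 3.
Every consumer has at least one prey at level 2 or below, so none exceeds level 3.

3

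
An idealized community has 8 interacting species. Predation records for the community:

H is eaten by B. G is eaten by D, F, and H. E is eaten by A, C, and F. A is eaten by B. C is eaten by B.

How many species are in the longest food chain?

One longest chain: G → H → B.
It has 3 species and 2 links.

3 species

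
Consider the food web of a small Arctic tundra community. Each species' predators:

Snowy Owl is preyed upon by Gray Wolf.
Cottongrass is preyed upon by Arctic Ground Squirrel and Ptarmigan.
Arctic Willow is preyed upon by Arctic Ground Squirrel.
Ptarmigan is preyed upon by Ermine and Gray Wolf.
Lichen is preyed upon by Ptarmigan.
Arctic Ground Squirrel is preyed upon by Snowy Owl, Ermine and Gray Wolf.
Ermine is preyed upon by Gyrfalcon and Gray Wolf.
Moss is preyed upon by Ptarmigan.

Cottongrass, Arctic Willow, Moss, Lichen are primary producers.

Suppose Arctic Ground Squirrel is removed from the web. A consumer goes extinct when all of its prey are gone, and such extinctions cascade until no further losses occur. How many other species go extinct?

1

Remove Arctic Ground Squirrel.
Round 1: Snowy Owl (all prey gone) → extinct.
No further losses. Total secondary extinctions: 1.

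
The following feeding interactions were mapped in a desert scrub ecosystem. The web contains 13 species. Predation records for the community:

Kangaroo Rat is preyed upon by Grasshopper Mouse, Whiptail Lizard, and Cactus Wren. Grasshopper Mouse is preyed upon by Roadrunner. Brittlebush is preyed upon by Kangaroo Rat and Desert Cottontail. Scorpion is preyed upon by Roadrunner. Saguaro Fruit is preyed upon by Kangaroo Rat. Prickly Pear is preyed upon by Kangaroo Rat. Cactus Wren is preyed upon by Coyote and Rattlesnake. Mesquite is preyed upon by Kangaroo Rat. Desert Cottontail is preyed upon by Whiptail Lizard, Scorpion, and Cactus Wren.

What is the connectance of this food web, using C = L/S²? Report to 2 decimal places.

C = 0.09

The web has S = 13 species and L = 15 feeding links.
C = L / S² = 15 / 169 = 0.0888 ≈ 0.09.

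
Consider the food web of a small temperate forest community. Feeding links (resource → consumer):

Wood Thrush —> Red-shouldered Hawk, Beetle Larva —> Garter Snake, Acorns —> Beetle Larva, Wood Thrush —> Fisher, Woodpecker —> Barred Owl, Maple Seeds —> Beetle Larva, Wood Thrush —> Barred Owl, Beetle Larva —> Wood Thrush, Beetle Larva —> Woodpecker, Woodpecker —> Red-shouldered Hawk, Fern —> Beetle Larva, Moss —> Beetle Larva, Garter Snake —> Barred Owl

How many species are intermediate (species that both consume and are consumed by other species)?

Intermediate species (has both prey and predators): Beetle Larva, Wood Thrush, Garter Snake, Woodpecker.
Count: 4.

4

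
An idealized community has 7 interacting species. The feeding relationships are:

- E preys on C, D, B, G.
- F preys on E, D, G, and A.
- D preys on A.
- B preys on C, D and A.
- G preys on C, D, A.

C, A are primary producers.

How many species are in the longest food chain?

One longest chain: A → D → B → E → F.
It has 5 species and 4 links.

5 species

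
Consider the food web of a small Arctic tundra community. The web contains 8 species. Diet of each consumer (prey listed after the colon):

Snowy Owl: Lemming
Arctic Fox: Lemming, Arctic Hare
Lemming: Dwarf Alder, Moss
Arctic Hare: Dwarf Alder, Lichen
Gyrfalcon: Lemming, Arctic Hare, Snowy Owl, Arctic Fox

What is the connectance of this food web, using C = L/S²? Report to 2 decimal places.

The web has S = 8 species and L = 11 feeding links.
C = L / S² = 11 / 64 = 0.1719 ≈ 0.17.

C = 0.17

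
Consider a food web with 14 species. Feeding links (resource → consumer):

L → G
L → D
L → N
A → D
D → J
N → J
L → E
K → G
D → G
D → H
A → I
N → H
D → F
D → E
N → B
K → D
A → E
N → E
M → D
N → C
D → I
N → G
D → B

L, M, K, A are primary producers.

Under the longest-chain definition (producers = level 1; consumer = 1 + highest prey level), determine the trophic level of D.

L is a producer → level 1.
D eats L (level 1); other prey at levels: M 1, K 1, A 1 → level 2.

Trophic level 2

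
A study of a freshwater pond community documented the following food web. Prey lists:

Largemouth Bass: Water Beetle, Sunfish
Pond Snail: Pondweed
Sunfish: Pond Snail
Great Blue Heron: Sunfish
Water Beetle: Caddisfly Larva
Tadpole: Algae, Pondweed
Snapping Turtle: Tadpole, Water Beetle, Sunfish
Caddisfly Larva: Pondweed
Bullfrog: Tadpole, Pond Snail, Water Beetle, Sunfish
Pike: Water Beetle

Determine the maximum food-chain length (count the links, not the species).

3 links

One longest chain: Pondweed → Caddisfly Larva → Water Beetle → Largemouth Bass.
It has 4 species and 3 links.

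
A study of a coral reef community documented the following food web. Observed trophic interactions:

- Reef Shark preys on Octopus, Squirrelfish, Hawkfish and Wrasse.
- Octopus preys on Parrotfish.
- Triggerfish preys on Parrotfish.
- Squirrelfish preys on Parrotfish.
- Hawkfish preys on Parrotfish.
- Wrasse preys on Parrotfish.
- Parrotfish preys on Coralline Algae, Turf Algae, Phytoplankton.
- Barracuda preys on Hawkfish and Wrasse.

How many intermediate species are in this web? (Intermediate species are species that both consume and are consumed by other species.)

5

Intermediate species (has both prey and predators): Parrotfish, Octopus, Squirrelfish, Hawkfish, Wrasse.
Count: 5.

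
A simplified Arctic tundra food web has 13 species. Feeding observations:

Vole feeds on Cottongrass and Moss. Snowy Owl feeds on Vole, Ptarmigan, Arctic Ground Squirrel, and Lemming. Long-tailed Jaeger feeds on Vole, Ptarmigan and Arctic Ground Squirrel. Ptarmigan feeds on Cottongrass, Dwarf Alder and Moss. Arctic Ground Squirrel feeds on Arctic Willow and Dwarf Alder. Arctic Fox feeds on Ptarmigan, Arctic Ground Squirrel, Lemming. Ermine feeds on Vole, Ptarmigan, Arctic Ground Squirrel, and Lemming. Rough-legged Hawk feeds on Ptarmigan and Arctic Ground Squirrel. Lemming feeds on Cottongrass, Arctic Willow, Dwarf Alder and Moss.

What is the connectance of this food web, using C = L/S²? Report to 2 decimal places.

C = 0.16

The web has S = 13 species and L = 27 feeding links.
C = L / S² = 27 / 169 = 0.1598 ≈ 0.16.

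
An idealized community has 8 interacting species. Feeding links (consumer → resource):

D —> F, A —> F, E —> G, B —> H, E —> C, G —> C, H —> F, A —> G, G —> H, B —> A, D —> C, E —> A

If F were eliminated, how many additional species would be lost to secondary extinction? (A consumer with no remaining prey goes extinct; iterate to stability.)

1

Remove F.
Round 1: H (all prey gone) → extinct.
No further losses. Total secondary extinctions: 1.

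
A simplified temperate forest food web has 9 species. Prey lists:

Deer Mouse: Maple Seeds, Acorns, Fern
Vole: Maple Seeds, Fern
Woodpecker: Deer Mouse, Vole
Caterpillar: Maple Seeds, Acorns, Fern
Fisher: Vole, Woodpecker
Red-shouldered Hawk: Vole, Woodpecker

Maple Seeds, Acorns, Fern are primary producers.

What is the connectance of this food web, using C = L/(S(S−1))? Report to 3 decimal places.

The web has S = 9 species and L = 14 feeding links.
C = L / (S(S−1)) = 14 / 72 = 0.1944 ≈ 0.194.

C = 0.194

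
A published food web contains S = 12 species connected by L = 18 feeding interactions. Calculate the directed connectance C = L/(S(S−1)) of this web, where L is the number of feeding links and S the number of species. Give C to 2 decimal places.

C = 0.14

The web has S = 12 species and L = 18 feeding links.
C = L / (S(S−1)) = 18 / 132 = 0.1364 ≈ 0.14.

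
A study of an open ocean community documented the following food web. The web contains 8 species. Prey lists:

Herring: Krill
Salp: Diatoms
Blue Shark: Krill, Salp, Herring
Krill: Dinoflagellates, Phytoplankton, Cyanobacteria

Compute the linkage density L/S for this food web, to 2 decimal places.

L/S = 1.00

There are L = 8 links among S = 8 species.
L/S = 8/8 = 1.0000 ≈ 1.00.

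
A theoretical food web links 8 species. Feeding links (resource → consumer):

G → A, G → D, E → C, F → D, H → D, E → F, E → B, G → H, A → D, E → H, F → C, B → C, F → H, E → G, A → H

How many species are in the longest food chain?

One longest chain: E → G → A → H → D.
It has 5 species and 4 links.

5 species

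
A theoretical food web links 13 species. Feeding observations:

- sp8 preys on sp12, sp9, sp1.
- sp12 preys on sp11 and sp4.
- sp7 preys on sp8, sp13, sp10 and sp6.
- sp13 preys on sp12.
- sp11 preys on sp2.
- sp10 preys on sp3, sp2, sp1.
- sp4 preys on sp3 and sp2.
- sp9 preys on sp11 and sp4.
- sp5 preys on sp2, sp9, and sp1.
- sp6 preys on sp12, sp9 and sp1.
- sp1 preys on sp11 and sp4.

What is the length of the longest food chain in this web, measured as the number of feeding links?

4 links

One longest chain: sp2 → sp4 → sp12 → sp13 → sp7.
It has 5 species and 4 links.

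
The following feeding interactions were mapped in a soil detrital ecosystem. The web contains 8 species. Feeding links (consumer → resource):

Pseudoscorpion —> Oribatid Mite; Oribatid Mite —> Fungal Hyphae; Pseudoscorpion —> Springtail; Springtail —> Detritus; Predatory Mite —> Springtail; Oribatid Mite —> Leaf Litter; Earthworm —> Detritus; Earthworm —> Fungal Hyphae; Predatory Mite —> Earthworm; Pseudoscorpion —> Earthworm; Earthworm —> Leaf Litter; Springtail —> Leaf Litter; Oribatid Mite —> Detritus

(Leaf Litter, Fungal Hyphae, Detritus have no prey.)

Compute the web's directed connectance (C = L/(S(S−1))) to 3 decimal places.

C = 0.232

The web has S = 8 species and L = 13 feeding links.
C = L / (S(S−1)) = 13 / 56 = 0.2321 ≈ 0.232.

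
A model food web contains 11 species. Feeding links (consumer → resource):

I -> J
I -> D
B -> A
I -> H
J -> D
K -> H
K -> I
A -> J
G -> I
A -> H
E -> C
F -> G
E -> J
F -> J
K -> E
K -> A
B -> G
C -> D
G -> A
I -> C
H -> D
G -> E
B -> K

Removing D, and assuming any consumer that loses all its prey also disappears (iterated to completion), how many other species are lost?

10

Remove D.
Round 1: C (all prey gone), J (all prey gone), H (all prey gone) → extinct.
Round 2: I (all prey gone), E (all prey gone), A (all prey gone) → extinct.
Round 3: K (all prey gone), G (all prey gone) → extinct.
Round 4: B (all prey gone), F (all prey gone) → extinct.
No further losses. Total secondary extinctions: 10.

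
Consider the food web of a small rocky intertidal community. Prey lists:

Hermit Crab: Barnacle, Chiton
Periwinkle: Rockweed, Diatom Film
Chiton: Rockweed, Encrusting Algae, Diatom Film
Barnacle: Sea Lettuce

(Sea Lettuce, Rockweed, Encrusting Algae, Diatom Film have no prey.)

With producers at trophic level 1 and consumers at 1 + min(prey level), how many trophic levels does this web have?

Producers (level 1): Sea Lettuce, Rockweed, Encrusting Algae, Diatom Film.
Following each consumer down to its lowest-level prey: Sea Lettuce → Barnacle → Hermit Crab (levels 1 through 3).
All prey of Hermit Crab (Barnacle 2, Chiton 2) are at level 2 or above, so Hermit Crab is at level 1 + 2 = 3.
Every consumer has at least one prey at level 2 or below, so none exceeds level 3.

3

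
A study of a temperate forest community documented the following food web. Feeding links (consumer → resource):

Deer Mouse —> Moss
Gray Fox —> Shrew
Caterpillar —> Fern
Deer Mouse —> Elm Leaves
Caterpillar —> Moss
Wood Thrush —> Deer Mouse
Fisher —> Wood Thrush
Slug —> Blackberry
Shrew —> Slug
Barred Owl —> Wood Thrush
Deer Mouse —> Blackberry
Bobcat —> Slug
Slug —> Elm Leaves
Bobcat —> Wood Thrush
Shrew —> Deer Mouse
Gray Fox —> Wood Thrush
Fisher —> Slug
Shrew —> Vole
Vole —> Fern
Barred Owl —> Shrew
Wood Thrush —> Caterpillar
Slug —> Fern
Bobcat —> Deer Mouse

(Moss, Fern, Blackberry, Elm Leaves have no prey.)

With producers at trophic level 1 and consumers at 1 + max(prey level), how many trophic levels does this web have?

Producers (level 1): Moss, Fern, Blackberry, Elm Leaves.
Moss → Deer Mouse → Wood Thrush → Bobcat gives Bobcat level 4.
No species has a prey at level 4, so no species reaches level 5.

4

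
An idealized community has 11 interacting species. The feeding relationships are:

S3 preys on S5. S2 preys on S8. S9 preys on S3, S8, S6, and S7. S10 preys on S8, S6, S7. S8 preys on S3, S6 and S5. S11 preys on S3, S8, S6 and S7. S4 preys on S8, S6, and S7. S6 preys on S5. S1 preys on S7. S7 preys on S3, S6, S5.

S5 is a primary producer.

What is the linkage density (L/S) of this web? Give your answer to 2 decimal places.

L/S = 2.18

There are L = 24 links among S = 11 species.
L/S = 24/11 = 2.1818 ≈ 2.18.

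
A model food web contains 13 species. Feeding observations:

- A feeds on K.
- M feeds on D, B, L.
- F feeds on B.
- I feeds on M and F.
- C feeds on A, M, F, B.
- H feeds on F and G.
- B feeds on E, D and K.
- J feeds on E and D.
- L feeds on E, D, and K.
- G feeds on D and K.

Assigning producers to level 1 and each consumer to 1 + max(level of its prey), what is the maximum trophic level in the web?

4

Producers (level 1): D, K, E.
D → B → F → C gives C level 4.
No species has a prey at level 4, so no species reaches level 5.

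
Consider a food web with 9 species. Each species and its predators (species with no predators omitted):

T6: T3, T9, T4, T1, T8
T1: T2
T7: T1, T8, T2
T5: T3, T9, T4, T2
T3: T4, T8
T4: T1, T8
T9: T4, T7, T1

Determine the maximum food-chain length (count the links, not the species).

One longest chain: T6 → T3 → T4 → T1 → T2.
It has 5 species and 4 links.

4 links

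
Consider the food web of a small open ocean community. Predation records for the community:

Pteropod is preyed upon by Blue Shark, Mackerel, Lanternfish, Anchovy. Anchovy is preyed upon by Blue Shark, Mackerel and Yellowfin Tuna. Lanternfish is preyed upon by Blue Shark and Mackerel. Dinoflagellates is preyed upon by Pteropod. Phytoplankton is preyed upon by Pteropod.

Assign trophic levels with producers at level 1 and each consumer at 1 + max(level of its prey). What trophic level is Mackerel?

Trophic level 4

Phytoplankton is a producer → level 1.
Pteropod eats Phytoplankton (level 1); other prey at levels: Dinoflagellates 1 → level 2.
Anchovy eats Pteropod → level 3.
Mackerel eats Anchovy (level 3); other prey at levels: Pteropod 2, Lanternfish 3 → level 4.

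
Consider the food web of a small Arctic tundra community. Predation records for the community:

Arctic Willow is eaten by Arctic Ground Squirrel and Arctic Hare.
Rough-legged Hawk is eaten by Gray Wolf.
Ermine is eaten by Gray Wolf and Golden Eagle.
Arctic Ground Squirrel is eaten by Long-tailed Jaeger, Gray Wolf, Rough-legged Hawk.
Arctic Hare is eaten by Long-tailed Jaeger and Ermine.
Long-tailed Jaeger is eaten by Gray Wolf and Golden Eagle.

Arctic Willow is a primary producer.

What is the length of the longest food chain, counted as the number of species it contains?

4 species

One longest chain: Arctic Willow → Arctic Ground Squirrel → Rough-legged Hawk → Gray Wolf.
It has 4 species and 3 links.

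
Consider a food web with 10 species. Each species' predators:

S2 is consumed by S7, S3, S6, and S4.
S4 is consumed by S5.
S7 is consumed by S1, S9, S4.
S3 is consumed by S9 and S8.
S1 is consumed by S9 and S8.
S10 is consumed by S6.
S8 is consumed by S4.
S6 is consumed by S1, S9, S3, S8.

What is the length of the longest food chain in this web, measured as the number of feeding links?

5 links

One longest chain: S10 → S6 → S1 → S8 → S4 → S5.
It has 6 species and 5 links.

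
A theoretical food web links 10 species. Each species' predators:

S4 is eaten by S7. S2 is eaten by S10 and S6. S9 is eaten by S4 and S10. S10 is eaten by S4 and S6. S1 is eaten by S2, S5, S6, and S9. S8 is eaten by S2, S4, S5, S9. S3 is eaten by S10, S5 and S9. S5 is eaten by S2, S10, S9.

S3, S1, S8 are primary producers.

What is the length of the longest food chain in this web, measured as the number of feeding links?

One longest chain: S3 → S5 → S2 → S10 → S4 → S7.
It has 6 species and 5 links.

5 links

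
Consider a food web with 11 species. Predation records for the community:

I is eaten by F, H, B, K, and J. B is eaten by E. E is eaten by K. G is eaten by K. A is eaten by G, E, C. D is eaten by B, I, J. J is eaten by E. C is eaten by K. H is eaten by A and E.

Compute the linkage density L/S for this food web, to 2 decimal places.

There are L = 18 links among S = 11 species.
L/S = 18/11 = 1.6364 ≈ 1.64.

L/S = 1.64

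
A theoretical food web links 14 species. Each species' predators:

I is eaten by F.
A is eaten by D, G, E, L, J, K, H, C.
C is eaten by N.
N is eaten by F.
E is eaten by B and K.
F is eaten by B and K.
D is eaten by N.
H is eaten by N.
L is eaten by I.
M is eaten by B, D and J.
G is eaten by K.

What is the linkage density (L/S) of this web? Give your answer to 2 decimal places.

There are L = 22 links among S = 14 species.
L/S = 22/14 = 1.5714 ≈ 1.57.

L/S = 1.57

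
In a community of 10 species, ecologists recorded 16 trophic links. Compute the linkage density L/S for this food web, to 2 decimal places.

There are L = 16 links among S = 10 species.
L/S = 16/10 = 1.6000 ≈ 1.60.

L/S = 1.60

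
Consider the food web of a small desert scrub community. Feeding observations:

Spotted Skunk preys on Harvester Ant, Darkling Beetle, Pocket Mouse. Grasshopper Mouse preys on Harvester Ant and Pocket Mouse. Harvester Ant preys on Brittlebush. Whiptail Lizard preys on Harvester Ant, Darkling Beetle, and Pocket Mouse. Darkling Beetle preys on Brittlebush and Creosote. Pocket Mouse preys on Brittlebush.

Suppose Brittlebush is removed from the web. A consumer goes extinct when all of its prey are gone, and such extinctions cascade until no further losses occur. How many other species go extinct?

3

Remove Brittlebush.
Round 1: Pocket Mouse (all prey gone), Harvester Ant (all prey gone) → extinct.
Round 2: Grasshopper Mouse (all prey gone) → extinct.
No further losses. Total secondary extinctions: 3.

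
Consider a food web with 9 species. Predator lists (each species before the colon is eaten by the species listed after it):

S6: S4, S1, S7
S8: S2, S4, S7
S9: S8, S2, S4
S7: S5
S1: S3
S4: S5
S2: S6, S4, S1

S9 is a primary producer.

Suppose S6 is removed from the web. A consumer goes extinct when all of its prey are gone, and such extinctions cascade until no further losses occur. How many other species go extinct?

0

Remove S6.
Every predator of it retains at least one other prey: S4 still has S9, S8, S2; S1 still has S2; S7 still has S8.
No consumer loses all prey, so no secondary extinctions occur.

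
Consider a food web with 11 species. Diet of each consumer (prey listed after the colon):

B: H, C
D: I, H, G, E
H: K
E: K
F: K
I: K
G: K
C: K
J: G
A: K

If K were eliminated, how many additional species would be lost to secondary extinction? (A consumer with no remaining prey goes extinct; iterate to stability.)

Remove K.
Round 1: I (all prey gone), H (all prey gone), F (all prey gone), G (all prey gone), C (all prey gone), E (all prey gone), A (all prey gone) → extinct.
Round 2: B (all prey gone), J (all prey gone), D (all prey gone) → extinct.
No further losses. Total secondary extinctions: 10.

10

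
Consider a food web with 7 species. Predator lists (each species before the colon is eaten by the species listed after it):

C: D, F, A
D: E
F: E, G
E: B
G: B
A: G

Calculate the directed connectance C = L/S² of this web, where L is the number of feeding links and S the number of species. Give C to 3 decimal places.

C = 0.184

The web has S = 7 species and L = 9 feeding links.
C = L / S² = 9 / 49 = 0.1837 ≈ 0.184.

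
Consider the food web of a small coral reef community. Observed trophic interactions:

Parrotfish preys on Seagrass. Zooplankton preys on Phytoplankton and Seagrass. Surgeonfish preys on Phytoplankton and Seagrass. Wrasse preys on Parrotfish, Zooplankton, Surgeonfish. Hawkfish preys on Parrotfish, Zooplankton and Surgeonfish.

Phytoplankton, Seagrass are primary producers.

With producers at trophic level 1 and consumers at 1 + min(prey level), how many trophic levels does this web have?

3

Producers (level 1): Phytoplankton, Seagrass.
Following each consumer down to its lowest-level prey: Phytoplankton → Surgeonfish → Hawkfish (levels 1 through 3).
All prey of Hawkfish (Surgeonfish 2, Zooplankton 2, Parrotfish 2) are at level 2 or above, so Hawkfish is at level 1 + 2 = 3.
Every consumer has at least one prey at level 2 or below, so none exceeds level 3.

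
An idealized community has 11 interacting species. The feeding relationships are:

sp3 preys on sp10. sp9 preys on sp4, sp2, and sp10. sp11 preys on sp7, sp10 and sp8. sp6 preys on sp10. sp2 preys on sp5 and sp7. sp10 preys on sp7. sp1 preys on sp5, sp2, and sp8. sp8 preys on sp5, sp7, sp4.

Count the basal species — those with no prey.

3

Basal species (no prey listed): sp5, sp7, sp4.
Count: 3.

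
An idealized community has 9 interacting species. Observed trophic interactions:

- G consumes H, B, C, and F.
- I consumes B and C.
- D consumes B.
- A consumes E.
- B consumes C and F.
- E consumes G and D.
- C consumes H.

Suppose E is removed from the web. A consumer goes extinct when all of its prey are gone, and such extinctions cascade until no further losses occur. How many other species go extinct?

1

Remove E.
Round 1: A (all prey gone) → extinct.
No further losses. Total secondary extinctions: 1.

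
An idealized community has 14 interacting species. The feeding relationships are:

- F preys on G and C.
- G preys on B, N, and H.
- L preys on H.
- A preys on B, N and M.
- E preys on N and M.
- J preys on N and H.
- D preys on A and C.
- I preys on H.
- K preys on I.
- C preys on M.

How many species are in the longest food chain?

3 species

One longest chain: H → G → F.
It has 3 species and 2 links.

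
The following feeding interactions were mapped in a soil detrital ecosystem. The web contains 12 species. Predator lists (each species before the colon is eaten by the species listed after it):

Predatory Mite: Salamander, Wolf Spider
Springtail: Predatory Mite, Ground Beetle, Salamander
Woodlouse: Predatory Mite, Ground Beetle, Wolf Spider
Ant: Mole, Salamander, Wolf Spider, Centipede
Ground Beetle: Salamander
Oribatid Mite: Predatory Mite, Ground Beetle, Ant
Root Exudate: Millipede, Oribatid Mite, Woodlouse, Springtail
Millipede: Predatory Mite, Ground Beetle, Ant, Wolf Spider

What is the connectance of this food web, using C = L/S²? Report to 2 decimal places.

The web has S = 12 species and L = 24 feeding links.
C = L / S² = 24 / 144 = 0.1667 ≈ 0.17.

C = 0.17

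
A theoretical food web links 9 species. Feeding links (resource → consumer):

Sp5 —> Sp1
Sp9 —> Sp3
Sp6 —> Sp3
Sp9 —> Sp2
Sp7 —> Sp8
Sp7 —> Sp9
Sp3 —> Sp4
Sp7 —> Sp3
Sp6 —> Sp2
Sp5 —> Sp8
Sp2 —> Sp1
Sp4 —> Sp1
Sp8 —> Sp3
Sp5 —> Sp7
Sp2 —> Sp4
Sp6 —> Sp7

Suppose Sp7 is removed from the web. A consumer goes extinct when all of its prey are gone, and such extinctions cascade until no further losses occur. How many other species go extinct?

1

Remove Sp7.
Round 1: Sp9 (all prey gone) → extinct.
No further losses. Total secondary extinctions: 1.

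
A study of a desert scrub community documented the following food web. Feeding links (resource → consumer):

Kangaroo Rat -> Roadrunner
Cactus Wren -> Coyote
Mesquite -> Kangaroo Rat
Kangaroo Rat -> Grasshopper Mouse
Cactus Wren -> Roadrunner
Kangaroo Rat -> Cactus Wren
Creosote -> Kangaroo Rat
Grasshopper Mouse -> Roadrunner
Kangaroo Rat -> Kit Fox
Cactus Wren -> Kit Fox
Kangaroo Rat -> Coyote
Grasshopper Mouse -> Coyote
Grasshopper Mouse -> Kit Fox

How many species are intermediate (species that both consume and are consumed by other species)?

Intermediate species (has both prey and predators): Kangaroo Rat, Cactus Wren, Grasshopper Mouse.
Count: 3.

3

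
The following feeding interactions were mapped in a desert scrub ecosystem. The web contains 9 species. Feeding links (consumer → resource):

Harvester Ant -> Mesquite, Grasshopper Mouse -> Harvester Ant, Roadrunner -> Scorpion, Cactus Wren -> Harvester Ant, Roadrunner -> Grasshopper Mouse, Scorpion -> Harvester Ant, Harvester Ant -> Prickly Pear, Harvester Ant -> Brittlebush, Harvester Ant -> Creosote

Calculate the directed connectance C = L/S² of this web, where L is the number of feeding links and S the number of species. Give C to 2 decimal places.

C = 0.11

The web has S = 9 species and L = 9 feeding links.
C = L / S² = 9 / 81 = 0.1111 ≈ 0.11.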